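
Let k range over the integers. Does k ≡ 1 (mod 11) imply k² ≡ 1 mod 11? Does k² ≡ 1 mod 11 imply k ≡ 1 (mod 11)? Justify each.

Only the forward direction holds.

(⟹) Suppose k ≡ 1 (mod 11). Write k = 11j + 1. Then (11j + 1)² = 121j² + 22j + 1 = 11(11j² + 2j) + 1, so k² ≡ 1 (mod 11).

(⟸) This fails: take k = 10. Then 10² = 100 ≡ 1 (mod 11), yet 10 ≡ 10 (mod 11), not 1.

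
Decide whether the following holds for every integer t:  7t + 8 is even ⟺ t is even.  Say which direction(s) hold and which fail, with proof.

Both directions hold; the statement is true.

(⇒) Suppose 7t + 8 is even. Since 7 is odd, 7t and t have the same parity, so 7t + 8 ≡ t + 8 (mod 2). As 8 is even, 7t + 8 is even exactly when t is even. Thus t is even.

(⇐) Conversely, suppose t is even; write t = 2j. Then 7t + 8 = 7·(2j) + 8 = 2·7j + 8, which is even.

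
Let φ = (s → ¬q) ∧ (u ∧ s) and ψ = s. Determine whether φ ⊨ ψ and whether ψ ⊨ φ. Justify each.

Not equivalent: only (⇒) holds.

(⇒) Assume the antecedent. If u is true, the antecedent forces (u = T, q = F, s = T), and s holds there. If u is false, the antecedent cannot hold. Either way s holds.

(⇐) This fails. Under u = F, q = F, s = T, the left side is false but the right side is true.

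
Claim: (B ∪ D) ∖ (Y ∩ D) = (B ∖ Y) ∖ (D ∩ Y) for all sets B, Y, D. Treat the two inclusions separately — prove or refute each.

Forward inclusion. This inclusion fails. Take B = {1}, Y = {1}, D = ∅; then 1 ∈ (B ∪ D) ∖ (Y ∩ D) but 1 ∉ (B ∖ Y) ∖ (D ∩ Y).

Reverse inclusion. Let x ∈ (B ∖ Y) ∖ (D ∩ Y). Then either x ∈ B and x ∉ Y, D; or x ∈ B ∩ D and x ∉ Y. In each case x ∈ (B ∪ D) ∖ (Y ∩ D), so (B ∖ Y) ∖ (D ∩ Y) ⊆ (B ∪ D) ∖ (Y ∩ D).

The sets are not equal: only the reverse inclusion holds.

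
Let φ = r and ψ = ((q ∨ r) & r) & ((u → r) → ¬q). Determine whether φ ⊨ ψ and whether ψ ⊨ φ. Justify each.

(⇐) Assume the antecedent. If u is true, the antecedent forces (u = T, q = F, r = T), and r holds there. If u is false, the antecedent forces (u = F, q = F, r = T), and r holds there. Either way r holds.

(⇒) This fails. Under u = F, q = T, r = T, the left side is true but the right side is false.

Only the converse holds.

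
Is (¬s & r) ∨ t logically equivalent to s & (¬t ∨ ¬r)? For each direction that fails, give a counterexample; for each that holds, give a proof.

(→) This fails. Under s = F, r = T, t = F, the left side is true but the right side is false.

(←) This fails. Under s = T, r = F, t = F, the left side is false but the right side is true.

Neither implication holds.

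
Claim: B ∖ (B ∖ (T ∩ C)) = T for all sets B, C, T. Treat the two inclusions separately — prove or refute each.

Forward inclusion. Let x ∈ B ∖ (B ∖ (T ∩ C)). Then x ∈ B ∩ C ∩ T, from which x ∈ T.

Reverse inclusion. This inclusion fails. Take B = ∅, C = ∅, T = {1}; then 1 ∈ T but 1 ∉ B ∖ (B ∖ (T ∩ C)).

Only the forward inclusion holds.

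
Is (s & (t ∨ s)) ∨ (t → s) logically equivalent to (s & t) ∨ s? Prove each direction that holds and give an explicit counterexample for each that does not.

Only the reverse direction holds.

(⇒) This fails. Under s = F, t = F, the left side is true but the right side is false.

(⇐) Assume the antecedent. If s is true, (s & (t ∨ s)) ∨ (t → s) reduces to true regardless of the other variables. If s is false, the antecedent cannot hold. Either way (s & (t ∨ s)) ∨ (t → s) holds.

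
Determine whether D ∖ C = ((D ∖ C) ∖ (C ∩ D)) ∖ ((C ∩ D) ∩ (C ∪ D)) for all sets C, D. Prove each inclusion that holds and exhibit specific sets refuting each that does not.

Both inclusions hold; the sets are equal.

(⟹) Let x ∈ D ∖ C. Then x ∈ D and x ∉ C, from which x ∈ ((D ∖ C) ∖ (C ∩ D)) ∖ ((C ∩ D) ∩ (C ∪ D)).

(⟸) Let x ∈ ((D ∖ C) ∖ (C ∩ D)) ∖ ((C ∩ D) ∩ (C ∪ D)). Then x ∈ D and x ∉ C, from which x ∈ D ∖ C.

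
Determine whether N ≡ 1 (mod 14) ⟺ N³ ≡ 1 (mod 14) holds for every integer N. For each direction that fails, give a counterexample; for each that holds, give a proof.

(→) Suppose N ≡ 1 (mod 14). Write N = 14j + 1. Then (14j + 1)³ = 2744j³ + 588j² + 42j + 1 = 14(196j³ + 42j² + 3j) + 1, so N³ ≡ 1 (mod 14).

(←) This fails: take N = 9. Then 9³ = 729 ≡ 1 (mod 14), yet 9 ≡ 9 (mod 14), not 1.

The forward direction holds; the converse fails.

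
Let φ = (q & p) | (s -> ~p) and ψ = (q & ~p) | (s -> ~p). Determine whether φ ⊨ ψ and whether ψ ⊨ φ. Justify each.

(⇒) fails; (⇐) holds.

Forward direction. This fails. Under p = T, q = T, s = T, the left side is true but the right side is false.

Converse. Assume the antecedent. If p is true, the antecedent forces (p = T, q = F, s = F) or (p = T, q = T, s = F), and (q & p) | (s -> ~p) holds there. If p is false, (q & p) | (s -> ~p) reduces to true regardless of the other variables. Either way (q & p) | (s -> ~p) holds.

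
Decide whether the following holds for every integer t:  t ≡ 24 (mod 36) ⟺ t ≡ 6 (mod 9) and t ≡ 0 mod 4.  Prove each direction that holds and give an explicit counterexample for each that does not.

(→) Suppose t ≡ 24 (mod 36); write t = 36j + 24. Since 9 ∣ 36, reducing mod 9 gives t ≡ 24 ≡ 6 (mod 9); since 4 ∣ 36, reducing mod 4 gives t ≡ 24 ≡ 0 (mod 4).

(←) Conversely, if t ≡ 6 (mod 9) and t ≡ 0 (mod 4), then by the Chinese remainder theorem t ≡ 24 (mod 36). This is exactly t ≡ 24 (mod 36).

Both directions hold; the statement is true.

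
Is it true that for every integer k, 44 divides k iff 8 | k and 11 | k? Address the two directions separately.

(⟹) This fails: take k = 44. Certainly 44 ∣ 44, but 8 ∤ 44.

(⟸) Suppose 8 ∣ k and 11 ∣ k. Any common multiple of 8 and 11 is a multiple of their lcm; here gcd(8, 11) = 1, so lcm(8, 11) = 8·11 = 88, so 88 ∣ k. Since 44 ∣ 88, it follows that 44 ∣ k.

Only the reverse direction holds.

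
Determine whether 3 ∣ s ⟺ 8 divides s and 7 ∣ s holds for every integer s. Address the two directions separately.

(→) This fails: take s = 3. Certainly 3 ∣ 3, but 8 ∤ 3.

(←) This fails: take s = 56. Both 8 ∣ 56 and 7 ∣ 56, yet 56 is not a multiple of 3 (since 56 = 18·3 + 2), so 3 ∤ 56.

(⇒) fails and (⇐) fails.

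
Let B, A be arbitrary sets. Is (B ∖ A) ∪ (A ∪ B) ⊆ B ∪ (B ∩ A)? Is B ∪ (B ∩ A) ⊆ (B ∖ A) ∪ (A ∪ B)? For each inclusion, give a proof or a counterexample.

Only the reverse inclusion holds.

Forward inclusion. This inclusion fails. Take B = ∅, A = {1}; then 1 ∈ (B ∖ A) ∪ (A ∪ B) but 1 ∉ B ∪ (B ∩ A).

Reverse inclusion. Let x ∈ B ∪ (B ∩ A). Then either x ∈ B and x ∉ A; or x ∈ B ∩ A. In each case x ∈ (B ∖ A) ∪ (A ∪ B), so B ∪ (B ∩ A) ⊆ (B ∖ A) ∪ (A ∪ B).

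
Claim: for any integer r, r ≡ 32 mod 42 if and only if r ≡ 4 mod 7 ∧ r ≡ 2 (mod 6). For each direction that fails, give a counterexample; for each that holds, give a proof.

Forward direction. Suppose r ≡ 32 (mod 42); write r = 42j + 32. Since 7 ∣ 42, reducing mod 7 gives r ≡ 32 ≡ 4 (mod 7); since 6 ∣ 42, reducing mod 6 gives r ≡ 32 ≡ 2 (mod 6).

Converse. If r ≡ 4 (mod 7) and r ≡ 2 (mod 6), then by the Chinese remainder theorem r ≡ 32 (mod 42). This is exactly r ≡ 32 (mod 42).

Both directions hold.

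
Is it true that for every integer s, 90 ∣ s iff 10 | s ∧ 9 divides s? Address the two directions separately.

Equivalent; both directions hold.

Forward direction. If 90 ∣ s, write s = 90q. Since 90 = 9·10, s = 10·(9q), so 10 ∣ s; and since 90 = 10·9, s = 9·(10q), so 9 ∣ s.

Converse. Suppose 10 ∣ s and 9 ∣ s. Any common multiple of 10 and 9 is a multiple of their lcm; here gcd(10, 9) = 1, so lcm(10, 9) = 10·9 = 90, so 90 ∣ s.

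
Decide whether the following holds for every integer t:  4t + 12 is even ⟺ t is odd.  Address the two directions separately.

Only the converse holds.

(⟹) This fails: take t = 2. Then 4t + 12 = 20, which is even, yet t = 2 is even, not odd.

(⟸) Suppose t is odd. Since 4 is even, 4t is even for every t, so 4t + 12 has the same parity as 12, which is even. Hence 4t + 12 is even.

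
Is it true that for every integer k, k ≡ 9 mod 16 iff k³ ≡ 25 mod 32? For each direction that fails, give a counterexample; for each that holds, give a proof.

[⇐] The residues r modulo 32 with r³ ≡ 25 (mod 32) are exactly {9}, and each is ≡ 9 (mod 16).

[⇒] This fails: take k = 25. Then 25 ≡ 9 (mod 16), but 25³ = 15625 ≡ 9 (mod 32), not 25.

(⇒) fails; (⇐) holds.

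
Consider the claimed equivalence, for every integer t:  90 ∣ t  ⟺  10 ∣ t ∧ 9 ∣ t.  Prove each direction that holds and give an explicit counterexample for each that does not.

(⟹) If 90 ∣ t, write t = 90q. Since 90 = 9·10, t = 10·(9q), so 10 ∣ t; and since 90 = 10·9, t = 9·(10q), so 9 ∣ t.

(⟸) Suppose 10 ∣ t and 9 ∣ t. Any common multiple of 10 and 9 is a multiple of their lcm; here gcd(10, 9) = 1, so lcm(10, 9) = 10·9 = 90, so 90 ∣ t.

Both directions hold; the statement is true.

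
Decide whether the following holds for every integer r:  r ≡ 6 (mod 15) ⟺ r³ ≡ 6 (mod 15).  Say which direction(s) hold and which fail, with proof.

Both directions hold.

(⟸) Suppose r³ ≡ 6 (mod 15). The only residue r in {0, …, 14} with r³ ≡ 6 (mod 15) is r = 6, so r ≡ 6 (mod 15).

(⟹) Suppose r ≡ 6 (mod 15). Write r = 15j + 6. Then (15j + 6)³ = 3375j³ + 4050j² + 1620j + 216 = 15(225j³ + 270j² + 108j + 14) + 6, so r³ ≡ 6 (mod 15).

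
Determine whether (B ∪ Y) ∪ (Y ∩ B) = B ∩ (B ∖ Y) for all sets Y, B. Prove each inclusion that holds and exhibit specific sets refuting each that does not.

(⊆) This inclusion fails. Take Y = {1}, B = ∅; then 1 ∈ (B ∪ Y) ∪ (Y ∩ B) but 1 ∉ B ∩ (B ∖ Y).

(⊇) Let x ∈ B ∩ (B ∖ Y). Then x ∈ B and x ∉ Y, from which x ∈ (B ∪ Y) ∪ (Y ∩ B).

Only the reverse inclusion holds.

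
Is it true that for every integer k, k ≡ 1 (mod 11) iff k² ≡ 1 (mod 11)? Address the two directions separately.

Only the forward implication holds.

(→) Suppose k ≡ 1 (mod 11). Write k = 11j + 1. Then (11j + 1)² = 121j² + 22j + 1 = 11(11j² + 2j) + 1, so k² ≡ 1 (mod 11).

(←) This fails: take k = 10. Then 10² = 100 ≡ 1 (mod 11), yet 10 ≡ 10 (mod 11), not 1.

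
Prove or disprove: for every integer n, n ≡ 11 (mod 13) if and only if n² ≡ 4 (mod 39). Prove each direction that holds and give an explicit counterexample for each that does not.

Neither implication holds.

Forward direction. This fails: take n = 24. Then 24 ≡ 11 (mod 13), but 24² = 576 ≡ 30 (mod 39), not 4.

Converse. This fails: take n = 2. Then 2² = 4 ≡ 4 (mod 39), yet 2 ≡ 2 (mod 13), not 11.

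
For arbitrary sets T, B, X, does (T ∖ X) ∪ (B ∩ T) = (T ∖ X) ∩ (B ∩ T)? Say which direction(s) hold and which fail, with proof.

Only the reverse inclusion holds.

(⊆) This inclusion fails. Take T = {1}, B = ∅, X = ∅; then 1 ∈ (T ∖ X) ∪ (B ∩ T) but 1 ∉ (T ∖ X) ∩ (B ∩ T).

(⊇) Let x ∈ (T ∖ X) ∩ (B ∩ T). Then x ∈ T ∩ B and x ∉ X, from which x ∈ (T ∖ X) ∪ (B ∩ T).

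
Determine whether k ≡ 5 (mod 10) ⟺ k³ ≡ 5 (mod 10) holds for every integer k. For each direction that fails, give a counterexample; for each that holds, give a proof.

Equivalent; both directions hold.

(→) Suppose k ≡ 5 (mod 10). Write k = 10j + 5. Then (10j + 5)³ = 1000j³ + 1500j² + 750j + 125 = 10(100j³ + 150j² + 75j + 12) + 5, so k³ ≡ 5 (mod 10).

(←) For the converse, argue contrapositively. If k ≢ 5 (mod 10), then k is congruent to one of 0, 1, 2, 3, 4, 6, 7, 8, 9 modulo 10, and these give k³ ≡ 0, 1, 8, 7, 4, 6, 3, 2, 9 respectively — never 5.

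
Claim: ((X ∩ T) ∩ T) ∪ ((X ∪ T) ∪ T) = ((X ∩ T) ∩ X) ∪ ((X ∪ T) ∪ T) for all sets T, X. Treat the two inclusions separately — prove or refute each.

(⟹) Let x ∈ ((X ∩ T) ∩ T) ∪ ((X ∪ T) ∪ T). Then either x ∈ T and x ∉ X; or x ∈ X and x ∉ T; or x ∈ T ∩ X. In each case x ∈ ((X ∩ T) ∩ X) ∪ ((X ∪ T) ∪ T), so ((X ∩ T) ∩ T) ∪ ((X ∪ T) ∪ T) ⊆ ((X ∩ T) ∩ X) ∪ ((X ∪ T) ∪ T).

(⟸) Let x ∈ ((X ∩ T) ∩ X) ∪ ((X ∪ T) ∪ T). Then either x ∈ T and x ∉ X; or x ∈ X and x ∉ T; or x ∈ T ∩ X. In each case x ∈ ((X ∩ T) ∩ T) ∪ ((X ∪ T) ∪ T), so ((X ∩ T) ∩ X) ∪ ((X ∪ T) ∪ T) ⊆ ((X ∩ T) ∩ T) ∪ ((X ∪ T) ∪ T).

Both inclusions hold; the sets are equal.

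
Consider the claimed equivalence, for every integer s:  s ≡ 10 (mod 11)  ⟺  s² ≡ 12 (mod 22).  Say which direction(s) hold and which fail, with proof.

Neither direction holds.

(⇒) This fails: take s = 21. Then 21 ≡ 10 (mod 11), but 21² = 441 ≡ 1 (mod 22), not 12.

(⇐) This fails: take s = 12. Then 12² = 144 ≡ 12 (mod 22), yet 12 ≡ 1 (mod 11), not 10.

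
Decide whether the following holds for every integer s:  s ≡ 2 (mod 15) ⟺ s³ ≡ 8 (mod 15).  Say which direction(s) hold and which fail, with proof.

Both directions hold.

(→) Suppose s ≡ 2 (mod 15). Write s = 15j + 2. Then (15j + 2)³ = 3375j³ + 1350j² + 180j + 8 = 15(225j³ + 90j² + 12j) + 8, so s³ ≡ 8 (mod 15).

(←) Conversely, suppose s³ ≡ 8 (mod 15). The only residue r in {0, …, 14} with r³ ≡ 8 (mod 15) is r = 2, so s ≡ 2 (mod 15).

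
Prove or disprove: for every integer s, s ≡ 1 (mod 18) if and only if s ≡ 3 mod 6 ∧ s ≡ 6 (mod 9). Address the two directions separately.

[⇒] This fails: s = 1 gives 1 ≡ 1 (mod 18) but 1 ≡ 1 (mod 6), so the conjunction on the right does not hold.

[⇐] This fails: s = 15 satisfies both congruences on the right (15 ≡ 3 mod 6 and 15 ≡ 6 mod 9) yet 15 ≡ 15 (mod 18), not 1.

(⇒) fails and (⇐) fails.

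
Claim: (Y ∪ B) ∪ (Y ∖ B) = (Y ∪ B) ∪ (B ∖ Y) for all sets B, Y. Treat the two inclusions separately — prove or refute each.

(⟸) Let x ∈ (Y ∪ B) ∪ (B ∖ Y). Then either x ∈ B and x ∉ Y; or x ∈ Y and x ∉ B; or x ∈ B ∩ Y. In each case x ∈ (Y ∪ B) ∪ (Y ∖ B), so (Y ∪ B) ∪ (B ∖ Y) ⊆ (Y ∪ B) ∪ (Y ∖ B).

(⟹) Let x ∈ (Y ∪ B) ∪ (Y ∖ B). Then either x ∈ B and x ∉ Y; or x ∈ Y and x ∉ B; or x ∈ B ∩ Y. In each case x ∈ (Y ∪ B) ∪ (B ∖ Y), so (Y ∪ B) ∪ (Y ∖ B) ⊆ (Y ∪ B) ∪ (B ∖ Y).

Both inclusions hold; the sets are equal.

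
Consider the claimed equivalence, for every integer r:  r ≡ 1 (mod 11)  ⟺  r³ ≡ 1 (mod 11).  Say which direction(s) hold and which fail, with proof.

(→) Suppose r ≡ 1 (mod 11). Write r = 11j + 1. Then (11j + 1)³ = 1331j³ + 363j² + 33j + 1 = 11(121j³ + 33j² + 3j) + 1, so r³ ≡ 1 (mod 11).

(←) Conversely, suppose r³ ≡ 1 (mod 11). The only residue r in {0, …, 10} with r³ ≡ 1 (mod 11) is r = 1, so r ≡ 1 (mod 11).

Equivalent; both directions hold.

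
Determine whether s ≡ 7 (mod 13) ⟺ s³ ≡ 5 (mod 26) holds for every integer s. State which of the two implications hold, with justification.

Both directions fail.

(⟹) This fails: take s = 20. Then 20 ≡ 7 (mod 13), but 20³ = 8000 ≡ 18 (mod 26), not 5.

(⟸) This fails: take s = 11. Then 11³ = 1331 ≡ 5 (mod 26), yet 11 ≡ 11 (mod 13), not 7.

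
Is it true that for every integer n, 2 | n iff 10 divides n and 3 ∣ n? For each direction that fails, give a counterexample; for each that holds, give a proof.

(⇐) Suppose 10 ∣ n and 3 ∣ n. Any common multiple of 10 and 3 is a multiple of their lcm; here gcd(10, 3) = 1, so lcm(10, 3) = 10·3 = 30, so 30 ∣ n. Since 2 ∣ 30, it follows that 2 ∣ n.

(⇒) This fails: take n = 2. Certainly 2 ∣ 2, but 10 ∤ 2.

Only the reverse direction holds.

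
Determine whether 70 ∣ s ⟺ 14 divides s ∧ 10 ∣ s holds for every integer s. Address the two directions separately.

[⇒] If 70 ∣ s, write s = 70q. Since 70 = 5·14, s = 14·(5q), so 14 ∣ s; and since 70 = 7·10, s = 10·(7q), so 10 ∣ s.

[⇐] Suppose 14 ∣ s and 10 ∣ s. Any common multiple of 14 and 10 is a multiple of their lcm; here lcm(14, 10) = 14·10/gcd(14, 10) = 140/2 = 70, so 70 ∣ s.

The biconditional holds.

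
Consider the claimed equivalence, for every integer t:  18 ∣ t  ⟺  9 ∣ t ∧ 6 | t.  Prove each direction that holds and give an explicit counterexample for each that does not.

(⟸) Suppose 9 ∣ t and 6 ∣ t. Any common multiple of 9 and 6 is a multiple of their lcm; here lcm(9, 6) = 9·6/gcd(9, 6) = 54/3 = 18, so 18 ∣ t.

(⟹) If 18 ∣ t, write t = 18q. Since 18 = 2·9, t = 9·(2q), so 9 ∣ t; and since 18 = 3·6, t = 6·(3q), so 6 ∣ t.

The biconditional holds.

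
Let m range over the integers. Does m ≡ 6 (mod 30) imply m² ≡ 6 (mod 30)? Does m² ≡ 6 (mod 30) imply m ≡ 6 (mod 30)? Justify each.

Not equivalent: only (⇒) holds.

(→) Suppose m ≡ 6 (mod 30). Write m = 30j + 6. Then (30j + 6)² = 900j² + 360j + 36 = 30(30j² + 12j + 1) + 6, so m² ≡ 6 (mod 30).

(←) This fails: take m = 24. Then 24² = 576 ≡ 6 (mod 30), yet 24 ≡ 24 (mod 30), not 6.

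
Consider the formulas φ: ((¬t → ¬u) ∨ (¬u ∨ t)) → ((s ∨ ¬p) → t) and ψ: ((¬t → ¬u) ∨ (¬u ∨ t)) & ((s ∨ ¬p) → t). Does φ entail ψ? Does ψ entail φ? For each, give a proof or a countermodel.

(→) This fails. Under s = F, p = F, t = F, u = T, the left side is true but the right side is false.

(←) Assume the antecedent. If t is true, the consequent reduces to true regardless of the other variables. If t is false, the antecedent forces (s = F, p = T, t = F, u = F), and the consequent holds there. Either way the consequent holds.

The forward direction fails; the converse holds.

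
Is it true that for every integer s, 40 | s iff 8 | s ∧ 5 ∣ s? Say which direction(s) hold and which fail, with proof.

Equivalent; both directions hold.

[⇒] If 40 ∣ s, write s = 40q. Since 40 = 5·8, s = 8·(5q), so 8 ∣ s; and since 40 = 8·5, s = 5·(8q), so 5 ∣ s.

[⇐] Suppose 8 ∣ s and 5 ∣ s. Any common multiple of 8 and 5 is a multiple of their lcm; here gcd(8, 5) = 1, so lcm(8, 5) = 8·5 = 40, so 40 ∣ s.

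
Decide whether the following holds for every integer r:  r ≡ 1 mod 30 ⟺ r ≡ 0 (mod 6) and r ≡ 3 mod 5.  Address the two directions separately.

(⇒) fails and (⇐) fails.

(⟹) This fails: r = 1 gives 1 ≡ 1 (mod 30) but 1 ≡ 1 (mod 6), so the conjunction on the right does not hold.

(⟸) This fails: r = 18 satisfies both congruences on the right (18 ≡ 0 mod 6 and 18 ≡ 3 mod 5) yet 18 ≡ 18 (mod 30), not 1.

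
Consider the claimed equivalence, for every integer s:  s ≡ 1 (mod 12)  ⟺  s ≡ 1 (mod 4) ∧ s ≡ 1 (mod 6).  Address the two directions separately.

Both directions hold.

(⇒) Suppose s ≡ 1 (mod 12); write s = 12j + 1. Since 4 ∣ 12, reducing mod 4 gives s ≡ 1 (mod 4); since 6 ∣ 12, reducing mod 6 gives s ≡ 1 (mod 6).

(⇐) Conversely, if s ≡ 1 (mod 4) and s ≡ 1 (mod 6), then by the Chinese remainder theorem s ≡ 1 (mod 12). This is exactly s ≡ 1 (mod 12).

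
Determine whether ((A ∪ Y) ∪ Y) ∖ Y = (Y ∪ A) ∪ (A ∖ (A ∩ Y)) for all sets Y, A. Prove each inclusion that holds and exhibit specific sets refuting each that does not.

(⊆) Let x ∈ ((A ∪ Y) ∪ Y) ∖ Y. Then x ∈ A and x ∉ Y, from which x ∈ (Y ∪ A) ∪ (A ∖ (A ∩ Y)).

(⊇) This inclusion fails. Take Y = {1}, A = ∅; then 1 ∈ (Y ∪ A) ∪ (A ∖ (A ∩ Y)) but 1 ∉ ((A ∪ Y) ∪ Y) ∖ Y.

The sets are not equal: only the forward inclusion holds.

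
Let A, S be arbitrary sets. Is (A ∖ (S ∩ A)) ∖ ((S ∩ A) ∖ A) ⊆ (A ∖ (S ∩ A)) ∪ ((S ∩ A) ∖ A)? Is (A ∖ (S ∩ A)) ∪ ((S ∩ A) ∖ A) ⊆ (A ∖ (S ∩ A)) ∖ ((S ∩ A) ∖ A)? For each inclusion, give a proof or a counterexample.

The two sets are equal.

Forward inclusion. Let x ∈ (A ∖ (S ∩ A)) ∖ ((S ∩ A) ∖ A). Then x ∈ A and x ∉ S, from which x ∈ (A ∖ (S ∩ A)) ∪ ((S ∩ A) ∖ A).

Reverse inclusion. Let x ∈ (A ∖ (S ∩ A)) ∪ ((S ∩ A) ∖ A). Then x ∈ A and x ∉ S, from which x ∈ (A ∖ (S ∩ A)) ∖ ((S ∩ A) ∖ A).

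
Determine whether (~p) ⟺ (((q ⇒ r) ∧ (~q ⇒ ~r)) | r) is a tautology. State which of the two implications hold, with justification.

Both directions fail.

(→) This fails. Under q = T, r = F, p = F, the left side is true but the right side is false.

(←) This fails. Under q = F, r = F, p = T, the left side is false but the right side is true.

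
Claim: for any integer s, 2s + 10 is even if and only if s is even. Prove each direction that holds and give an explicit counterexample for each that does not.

(⇐) Suppose s is even. Since 2 is even, 2s is even for every s, so 2s + 10 has the same parity as 10, which is even. Hence 2s + 10 is even.

(⇒) This fails: take s = 3. Then 2s + 10 = 16, which is even, yet s = 3 is odd, not even.

(⇒) fails; (⇐) holds.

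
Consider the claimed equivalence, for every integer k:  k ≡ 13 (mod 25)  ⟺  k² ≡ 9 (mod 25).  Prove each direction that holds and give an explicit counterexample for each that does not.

Both directions fail.

Forward direction. This fails: take k = 13. Then 13 ≡ 13 (mod 25), but 13² = 169 ≡ 19 (mod 25), not 9.

Converse. This fails: take k = 3. Then 3² = 9 ≡ 9 (mod 25), yet 3 ≡ 3 (mod 25), not 13.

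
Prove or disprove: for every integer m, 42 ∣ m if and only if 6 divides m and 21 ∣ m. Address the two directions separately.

The biconditional holds.

(⟹) If 42 ∣ m, write m = 42q. Since 42 = 7·6, m = 6·(7q), so 6 ∣ m; and since 42 = 2·21, m = 21·(2q), so 21 ∣ m.

(⟸) Suppose 6 ∣ m and 21 ∣ m. Any common multiple of 6 and 21 is a multiple of their lcm; here lcm(6, 21) = 6·21/gcd(6, 21) = 126/3 = 42, so 42 ∣ m.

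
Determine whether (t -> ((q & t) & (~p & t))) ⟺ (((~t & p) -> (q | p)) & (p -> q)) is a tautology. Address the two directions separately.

[⇒] This fails. Under t = F, q = F, p = T, the left side is true but the right side is false.

[⇐] This fails. Under t = T, q = F, p = F, the left side is false but the right side is true.

Neither implication holds.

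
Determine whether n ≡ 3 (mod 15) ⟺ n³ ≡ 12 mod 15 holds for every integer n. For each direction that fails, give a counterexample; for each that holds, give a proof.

(←) Suppose n³ ≡ 12 (mod 15). The only residue r in {0, …, 14} with r³ ≡ 12 (mod 15) is r = 3, so n ≡ 3 (mod 15).

(→) Suppose n ≡ 3 (mod 15). Write n = 15j + 3. Then (15j + 3)³ = 3375j³ + 2025j² + 405j + 27 = 15(225j³ + 135j² + 27j + 1) + 12, so n³ ≡ 12 (mod 15).

Both directions hold.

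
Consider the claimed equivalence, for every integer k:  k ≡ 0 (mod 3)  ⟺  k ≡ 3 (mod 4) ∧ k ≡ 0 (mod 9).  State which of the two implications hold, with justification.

Only the reverse direction holds.

[⇒] This fails: k = 0 gives 0 ≡ 0 (mod 3) but 0 ≡ 0 (mod 4), so the conjunction on the right does not hold.

[⇐] Conversely, if k ≡ 3 (mod 4) and k ≡ 0 (mod 9), then by the Chinese remainder theorem k ≡ 27 (mod 36). Since 27 ≡ 0 (mod 3) and 3 ∣ 36, we get k ≡ 0 (mod 3).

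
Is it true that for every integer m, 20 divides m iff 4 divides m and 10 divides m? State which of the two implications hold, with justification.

Both directions hold; the statement is true.

(⇒) If 20 ∣ m, write m = 20q. Since 20 = 5·4, m = 4·(5q), so 4 ∣ m; and since 20 = 2·10, m = 10·(2q), so 10 ∣ m.

(⇐) Suppose 4 ∣ m and 10 ∣ m. Any common multiple of 4 and 10 is a multiple of their lcm; here lcm(4, 10) = 4·10/gcd(4, 10) = 40/2 = 20, so 20 ∣ m.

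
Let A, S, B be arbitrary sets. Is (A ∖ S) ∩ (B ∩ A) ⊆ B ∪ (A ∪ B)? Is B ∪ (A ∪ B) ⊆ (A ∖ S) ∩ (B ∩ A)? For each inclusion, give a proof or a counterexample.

(⊆) Let x ∈ (A ∖ S) ∩ (B ∩ A). Then x ∈ A ∩ B and x ∉ S, from which x ∈ B ∪ (A ∪ B).

(⊇) This inclusion fails. Take A = {1}, S = ∅, B = ∅; then 1 ∈ B ∪ (A ∪ B) but 1 ∉ (A ∖ S) ∩ (B ∩ A).

Only the forward inclusion holds.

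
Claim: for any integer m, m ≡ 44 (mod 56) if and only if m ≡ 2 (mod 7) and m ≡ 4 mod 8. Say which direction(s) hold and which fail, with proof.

[⇒] Suppose m ≡ 44 (mod 56); write m = 56j + 44. Since 7 ∣ 56, reducing mod 7 gives m ≡ 44 ≡ 2 (mod 7); since 8 ∣ 56, reducing mod 8 gives m ≡ 44 ≡ 4 (mod 8).

[⇐] Conversely, if m ≡ 2 (mod 7) and m ≡ 4 (mod 8), then by the Chinese remainder theorem m ≡ 44 (mod 56). This is exactly m ≡ 44 (mod 56).

Equivalent; both directions hold.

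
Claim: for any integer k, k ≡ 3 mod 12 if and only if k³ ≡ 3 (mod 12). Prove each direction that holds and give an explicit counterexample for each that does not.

(→) Suppose k ≡ 3 mod 12. Write k = 12j + 3. Then (12j + 3)³ = 1728j³ + 1296j² + 324j + 27 = 12(144j³ + 108j² + 27j + 2) + 3, so k³ ≡ 3 (mod 12).

(←) Conversely, suppose k³ ≡ 3 (mod 12). The only residue r in {0, …, 11} with r³ ≡ 3 (mod 12) is r = 3, so k ≡ 3 (mod 12).

The biconditional holds.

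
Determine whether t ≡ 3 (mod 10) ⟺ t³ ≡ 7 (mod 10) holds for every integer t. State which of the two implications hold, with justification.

(→) Suppose t ≡ 3 (mod 10). Write t = 10j + 3. Then (10j + 3)³ = 1000j³ + 900j² + 270j + 27 = 10(100j³ + 90j² + 27j + 2) + 7, so t³ ≡ 7 (mod 10).

(←) For the converse, argue contrapositively. If t ≢ 3 (mod 10), then t is congruent to one of 0, 1, 2, 4, 5, 6, 7, 8, 9 modulo 10, and these give t³ ≡ 0, 1, 8, 4, 5, 6, 3, 2, 9 respectively — never 7.

The biconditional holds.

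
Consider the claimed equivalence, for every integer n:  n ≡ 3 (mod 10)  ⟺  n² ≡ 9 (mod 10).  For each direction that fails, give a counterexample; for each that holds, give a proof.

[⇐] This fails: take n = 7. Then 7² = 49 ≡ 9 (mod 10), yet 7 ≡ 7 (mod 10), not 3.

[⇒] Suppose n ≡ 3 (mod 10). Write n = 10j + 3. Then (10j + 3)² = 100j² + 60j + 9 = 10(10j² + 6j) + 9, so n² ≡ 9 (mod 10).

The forward direction holds; the converse fails.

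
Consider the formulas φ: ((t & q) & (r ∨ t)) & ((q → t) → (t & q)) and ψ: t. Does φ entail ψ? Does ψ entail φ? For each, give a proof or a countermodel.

[⇒] Assume the antecedent. If r is true, the antecedent forces (r = T, t = T, q = T), and t holds there. If r is false, the antecedent forces (r = F, t = T, q = T), and t holds there. Either way t holds.

[⇐] This fails. Under r = F, t = T, q = F, the left side is false but the right side is true.

Only the forward implication holds.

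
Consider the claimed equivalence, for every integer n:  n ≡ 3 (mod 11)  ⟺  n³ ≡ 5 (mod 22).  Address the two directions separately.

The forward direction fails; the converse holds.

(⟹) This fails: take n = 14. Then 14 ≡ 3 (mod 11), but 14³ = 2744 ≡ 16 (mod 22), not 5.

(⟸) Conversely, the residues r modulo 22 with r³ ≡ 5 (mod 22) are exactly {3}, and each is ≡ 3 (mod 11).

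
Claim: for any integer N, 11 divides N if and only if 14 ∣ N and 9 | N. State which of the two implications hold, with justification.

(⇒) fails and (⇐) fails.

(→) This fails: take N = 11. Certainly 11 ∣ 11, but 14 ∤ 11.

(←) This fails: take N = 126. Both 14 ∣ 126 and 9 ∣ 126, yet 126 is not a multiple of 11 (since 126 = 11·11 + 5), so 11 ∤ 126.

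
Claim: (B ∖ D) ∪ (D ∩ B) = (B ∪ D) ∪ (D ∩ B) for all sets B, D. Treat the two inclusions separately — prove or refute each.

(⊆) holds; (⊇) fails.

(⊆) Let x ∈ (B ∖ D) ∪ (D ∩ B). Then either x ∈ B and x ∉ D; or x ∈ B ∩ D. In each case x ∈ (B ∪ D) ∪ (D ∩ B), so (B ∖ D) ∪ (D ∩ B) ⊆ (B ∪ D) ∪ (D ∩ B).

(⊇) This inclusion fails. Take B = ∅, D = {1}; then 1 ∈ (B ∪ D) ∪ (D ∩ B) but 1 ∉ (B ∖ D) ∪ (D ∩ B).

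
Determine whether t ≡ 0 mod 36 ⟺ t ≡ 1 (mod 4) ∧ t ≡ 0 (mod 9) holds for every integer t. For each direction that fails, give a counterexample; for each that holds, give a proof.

Both directions fail.

(⇒) This fails: t = 0 gives 0 ≡ 0 (mod 36) but 0 ≡ 0 (mod 4), so the conjunction on the right does not hold.

(⇐) This fails: t = 9 satisfies both congruences on the right (9 ≡ 1 mod 4 and 9 ≡ 0 mod 9) yet 9 ≡ 9 (mod 36), not 0.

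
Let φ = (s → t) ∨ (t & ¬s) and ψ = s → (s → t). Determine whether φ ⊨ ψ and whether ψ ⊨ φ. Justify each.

(⇐) Assume the antecedent. If s is true, the antecedent forces (s = T, t = T), and (s → t) ∨ (t & ¬s) holds there. If s is false, (s → t) ∨ (t & ¬s) reduces to true regardless of the other variables. Either way (s → t) ∨ (t & ¬s) holds.

(⇒) Assume the antecedent. If s is true, the antecedent forces (s = T, t = T), and s → (s → t) holds there. If s is false, s → (s → t) reduces to true regardless of the other variables. Either way s → (s → t) holds.

Equivalent; both directions hold.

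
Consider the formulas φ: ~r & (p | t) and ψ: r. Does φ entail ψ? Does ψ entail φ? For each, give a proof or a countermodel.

(⇒) This fails. Under r = F, p = T, t = F, the left side is true but the right side is false.

(⇐) This fails. Under r = T, p = F, t = F, the left side is false but the right side is true.

Neither direction holds.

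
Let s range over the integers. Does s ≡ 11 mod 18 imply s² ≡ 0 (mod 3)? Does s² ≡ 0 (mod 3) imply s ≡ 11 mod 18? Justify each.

(→) This fails: take s = 11. Then 11 ≡ 11 (mod 18), but 11² = 121 ≡ 1 (mod 3), not 0.

(←) This fails: take s = 0. Then 0² = 0 ≡ 0 (mod 3), yet 0 ≡ 0 (mod 18), not 11.

Neither direction holds.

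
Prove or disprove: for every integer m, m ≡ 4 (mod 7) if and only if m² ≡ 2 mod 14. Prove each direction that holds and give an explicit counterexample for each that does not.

(⇒) This fails: take m = 11. Then 11 ≡ 4 (mod 7), but 11² = 121 ≡ 9 (mod 14), not 2.

(⇐) This fails: take m = 10. Then 10² = 100 ≡ 2 (mod 14), yet 10 ≡ 3 (mod 7), not 4.

Neither implication holds.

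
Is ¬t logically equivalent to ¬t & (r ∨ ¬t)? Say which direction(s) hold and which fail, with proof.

(→) Assume the antecedent. If t is true, the antecedent cannot hold. If t is false, ¬t & (r ∨ ¬t) reduces to true regardless of the other variables. Either way ¬t & (r ∨ ¬t) holds.

(←) Assume the antecedent. If t is true, the antecedent cannot hold. If t is false, ¬t reduces to true regardless of the other variables. Either way ¬t holds.

Both directions hold.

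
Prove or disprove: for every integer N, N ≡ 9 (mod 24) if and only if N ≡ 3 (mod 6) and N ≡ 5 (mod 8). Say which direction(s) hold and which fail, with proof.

(→) This fails: N = 9 gives 9 ≡ 9 (mod 24) but 9 ≡ 1 (mod 8), so the conjunction on the right does not hold.

(←) This fails: N = 21 satisfies both congruences on the right (21 ≡ 3 mod 6 and 21 ≡ 5 mod 8) yet 21 ≡ 21 (mod 24), not 9.

(⇒) fails and (⇐) fails.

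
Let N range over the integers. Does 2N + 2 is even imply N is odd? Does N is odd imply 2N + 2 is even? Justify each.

(⇒) fails; (⇐) holds.

Converse. Suppose N is odd. Since 2 is even, 2N is even for every N, so 2N + 2 has the same parity as 2, which is even. Hence 2N + 2 is even.

Forward direction. This fails: take N = 0. Then 2N + 2 = 2, which is even, yet N = 0 is even, not odd.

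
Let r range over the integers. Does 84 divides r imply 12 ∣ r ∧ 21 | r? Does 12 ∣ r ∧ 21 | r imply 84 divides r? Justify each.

Equivalent; both directions hold.

(⇒) If 84 ∣ r, write r = 84q. Since 84 = 7·12, r = 12·(7q), so 12 ∣ r; and since 84 = 4·21, r = 21·(4q), so 21 ∣ r.

(⇐) Suppose 12 ∣ r and 21 ∣ r. Any common multiple of 12 and 21 is a multiple of their lcm; here lcm(12, 21) = 12·21/gcd(12, 21) = 252/3 = 84, so 84 ∣ r.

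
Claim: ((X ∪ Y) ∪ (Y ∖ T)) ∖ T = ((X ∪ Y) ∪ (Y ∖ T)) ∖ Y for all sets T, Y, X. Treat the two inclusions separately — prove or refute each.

Neither inclusion holds.

(⊆) This inclusion fails. Take T = ∅, Y = {1}, X = ∅; then 1 ∈ ((X ∪ Y) ∪ (Y ∖ T)) ∖ T but 1 ∉ ((X ∪ Y) ∪ (Y ∖ T)) ∖ Y.

(⊇) This inclusion fails. Take T = {1}, Y = ∅, X = {1}; then 1 ∈ ((X ∪ Y) ∪ (Y ∖ T)) ∖ Y but 1 ∉ ((X ∪ Y) ∪ (Y ∖ T)) ∖ T.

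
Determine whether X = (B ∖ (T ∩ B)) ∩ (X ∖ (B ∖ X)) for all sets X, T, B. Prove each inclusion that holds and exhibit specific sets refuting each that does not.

(⟹) This inclusion fails. Take X = {1}, T = ∅, B = ∅; then 1 ∈ X but 1 ∉ (B ∖ (T ∩ B)) ∩ (X ∖ (B ∖ X)).

(⟸) Let x ∈ (B ∖ (T ∩ B)) ∩ (X ∖ (B ∖ X)). Then x ∈ X ∩ B and x ∉ T, from which x ∈ X.

The sets are not equal: only the reverse inclusion holds.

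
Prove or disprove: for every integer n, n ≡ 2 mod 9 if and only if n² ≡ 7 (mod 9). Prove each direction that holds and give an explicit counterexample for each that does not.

(⇒) This fails: take n = 2. Then 2 ≡ 2 (mod 9), but 2² = 4 ≡ 4 (mod 9), not 7.

(⇐) This fails: take n = 4. Then 4² = 16 ≡ 7 (mod 9), yet 4 ≡ 4 (mod 9), not 2.

Neither direction holds.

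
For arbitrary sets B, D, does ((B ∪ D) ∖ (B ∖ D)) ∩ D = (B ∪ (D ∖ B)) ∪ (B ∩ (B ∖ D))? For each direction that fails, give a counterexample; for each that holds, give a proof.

Reverse inclusion. This inclusion fails. Take B = {1}, D = ∅; then 1 ∈ (B ∪ (D ∖ B)) ∪ (B ∩ (B ∖ D)) but 1 ∉ ((B ∪ D) ∖ (B ∖ D)) ∩ D.

Forward inclusion. Let x ∈ ((B ∪ D) ∖ (B ∖ D)) ∩ D. Then either x ∈ D and x ∉ B; or x ∈ B ∩ D. In each case x ∈ (B ∪ (D ∖ B)) ∪ (B ∩ (B ∖ D)), so ((B ∪ D) ∖ (B ∖ D)) ∩ D ⊆ (B ∪ (D ∖ B)) ∪ (B ∩ (B ∖ D)).

(⊆) holds; (⊇) fails.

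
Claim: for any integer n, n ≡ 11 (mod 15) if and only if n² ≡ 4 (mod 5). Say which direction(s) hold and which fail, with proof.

(→) This fails: take n = 11. Then 11 ≡ 11 (mod 15), but 11² = 121 ≡ 1 (mod 5), not 4.

(←) This fails: take n = 2. Then 2² = 4 ≡ 4 (mod 5), yet 2 ≡ 2 (mod 15), not 11.

Neither direction holds.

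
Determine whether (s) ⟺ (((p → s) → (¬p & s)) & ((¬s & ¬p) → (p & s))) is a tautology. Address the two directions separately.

Both directions fail.

Forward direction. This fails. Under p = T, s = T, the left side is true but the right side is false.

Converse. This fails. Under p = T, s = F, the left side is false but the right side is true.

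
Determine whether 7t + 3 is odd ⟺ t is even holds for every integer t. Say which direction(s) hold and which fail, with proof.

(⇒) Suppose 7t + 3 is odd. Since 7 is odd, 7t and t have the same parity, so 7t + 3 ≡ t + 3 (mod 2). As 3 is odd, 7t + 3 is odd exactly when t is even. Thus t is even.

(⇐) Conversely, suppose t is even; write t = 2j. Then 7t + 3 = 7·(2j) + 3 = 2·7j + 3, which is odd.

The biconditional holds.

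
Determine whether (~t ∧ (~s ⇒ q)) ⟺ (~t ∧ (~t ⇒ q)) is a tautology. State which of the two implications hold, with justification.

(⇒) fails; (⇐) holds.

[⇒] This fails. Under q = F, s = T, t = F, the left side is true but the right side is false.

[⇐] Assume the antecedent. If q is true, the antecedent forces (q = T, s = F, t = F) or (q = T, s = T, t = F), and ~t ∧ (~s ⇒ q) holds there. If q is false, the antecedent cannot hold. Either way ~t ∧ (~s ⇒ q) holds.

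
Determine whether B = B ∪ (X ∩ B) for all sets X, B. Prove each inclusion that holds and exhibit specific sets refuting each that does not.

(⟹) Let x ∈ B. Then either x ∈ B and x ∉ X; or x ∈ X ∩ B. In each case x ∈ B ∪ (X ∩ B), so B ⊆ B ∪ (X ∩ B).

(⟸) Let x ∈ B ∪ (X ∩ B). Then either x ∈ B and x ∉ X; or x ∈ X ∩ B. In each case x ∈ B, so B ∪ (X ∩ B) ⊆ B.

Both inclusions hold.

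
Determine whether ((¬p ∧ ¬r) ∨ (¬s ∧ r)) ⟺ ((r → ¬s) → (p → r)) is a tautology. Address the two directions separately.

[⇒] Assume the antecedent. If r is true, (r → ¬s) → (p → r) reduces to true regardless of the other variables. If r is false, the antecedent forces (r = F, s = F, p = F) or (r = F, s = T, p = F), and (r → ¬s) → (p → r) holds there. Either way (r → ¬s) → (p → r) holds.

[⇐] This fails. Under r = T, s = T, p = F, the left side is false but the right side is true.

Only the forward implication holds.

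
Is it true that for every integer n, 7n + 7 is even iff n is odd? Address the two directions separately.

(→) Suppose 7n + 7 is even. Since 7 is odd, 7n and n have the same parity, so 7n + 7 ≡ n + 7 (mod 2). As 7 is odd, 7n + 7 is even exactly when n is odd. Thus n is odd.

(←) Conversely, suppose n is odd; write n = 2j + 1. Then 7n + 7 = 7·(2j + 1) + 7 = 2·7j + 14, which is even.

Equivalent; both directions hold.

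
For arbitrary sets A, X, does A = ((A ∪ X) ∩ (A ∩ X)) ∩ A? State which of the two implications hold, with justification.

Only the reverse inclusion holds.

(⟸) Let x ∈ ((A ∪ X) ∩ (A ∩ X)) ∩ A. Then x ∈ A ∩ X, from which x ∈ A.

(⟹) This inclusion fails. Take A = {1}, X = ∅; then 1 ∈ A but 1 ∉ ((A ∪ X) ∩ (A ∩ X)) ∩ A.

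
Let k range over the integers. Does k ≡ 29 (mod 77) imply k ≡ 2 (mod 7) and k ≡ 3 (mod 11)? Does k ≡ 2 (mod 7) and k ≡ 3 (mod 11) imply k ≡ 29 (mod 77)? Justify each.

Forward direction. This fails: k = 29 gives 29 ≡ 29 (mod 77) but 29 ≡ 1 (mod 7), so the conjunction on the right does not hold.

Converse. This fails: k = 58 satisfies both congruences on the right (58 ≡ 2 mod 7 and 58 ≡ 3 mod 11) yet 58 ≡ 58 (mod 77), not 29.

Neither direction holds.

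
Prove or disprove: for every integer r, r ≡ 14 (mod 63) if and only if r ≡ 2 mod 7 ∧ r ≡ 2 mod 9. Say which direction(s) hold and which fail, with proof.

Neither implication holds.

(→) This fails: r = 14 gives 14 ≡ 14 (mod 63) but 14 ≡ 0 (mod 7), so the conjunction on the right does not hold.

(←) This fails: r = 2 satisfies both congruences on the right (2 ≡ 2 mod 7 and 2 ≡ 2 mod 9) yet 2 ≡ 2 (mod 63), not 14.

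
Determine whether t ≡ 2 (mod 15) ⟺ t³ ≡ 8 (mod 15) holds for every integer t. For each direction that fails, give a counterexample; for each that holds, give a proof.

(⇐) Suppose t³ ≡ 8 (mod 15). The only residue r in {0, …, 14} with r³ ≡ 8 (mod 15) is r = 2, so t ≡ 2 (mod 15).

(⇒) Suppose t ≡ 2 (mod 15). Write t = 15j + 2. Then (15j + 2)³ = 3375j³ + 1350j² + 180j + 8 = 15(225j³ + 90j² + 12j) + 8, so t³ ≡ 8 (mod 15).

Both directions hold; the statement is true.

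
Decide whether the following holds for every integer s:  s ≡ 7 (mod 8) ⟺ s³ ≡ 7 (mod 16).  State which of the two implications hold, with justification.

Converse. The residues r modulo 16 with r³ ≡ 7 (mod 16) are exactly {7}, and each is ≡ 7 (mod 8).

Forward direction. This fails: take s = 15. Then 15 ≡ 7 (mod 8), but 15³ = 3375 ≡ 15 (mod 16), not 7.

(⇒) fails; (⇐) holds.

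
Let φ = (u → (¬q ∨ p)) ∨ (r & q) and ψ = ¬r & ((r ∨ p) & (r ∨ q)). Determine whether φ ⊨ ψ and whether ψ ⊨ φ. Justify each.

(⇒) fails; (⇐) holds.

(→) This fails. Under r = F, u = F, p = F, q = F, the left side is true but the right side is false.

(←) Assume the antecedent. If r is true, the antecedent cannot hold. If r is false, the antecedent forces (r = F, u = F, p = T, q = T) or (r = F, u = T, p = T, q = T), and (u → (¬q ∨ p)) ∨ (r & q) holds there. Either way (u → (¬q ∨ p)) ∨ (r & q) holds.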